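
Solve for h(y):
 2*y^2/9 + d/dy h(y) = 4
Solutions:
 h(y) = C1 - 2*y^3/27 + 4*y


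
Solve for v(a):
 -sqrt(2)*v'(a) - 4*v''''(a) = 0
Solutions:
 v(a) = C1 + C4*exp(-sqrt(2)*a/2) + (C2*sin(sqrt(6)*a/4) + C3*cos(sqrt(6)*a/4))*exp(sqrt(2)*a/4)


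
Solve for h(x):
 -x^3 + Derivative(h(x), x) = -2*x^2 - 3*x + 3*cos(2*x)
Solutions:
 h(x) = C1 + x^4/4 - 2*x^3/3 - 3*x^2/2 + 3*sin(2*x)/2


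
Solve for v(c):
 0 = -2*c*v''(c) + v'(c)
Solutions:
 v(c) = C1 + C2*c^(3/2)


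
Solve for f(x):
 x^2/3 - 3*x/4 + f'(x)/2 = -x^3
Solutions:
 f(x) = C1 - x^4/2 - 2*x^3/9 + 3*x^2/4


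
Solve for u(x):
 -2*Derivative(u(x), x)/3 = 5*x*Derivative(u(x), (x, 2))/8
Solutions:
 u(x) = C1 + C2/x^(1/15)


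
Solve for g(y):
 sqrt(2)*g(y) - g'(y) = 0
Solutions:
 g(y) = C1*exp(sqrt(2)*y)


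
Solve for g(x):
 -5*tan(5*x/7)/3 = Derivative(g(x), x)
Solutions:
 g(x) = C1 + 7*log(cos(5*x/7))/3


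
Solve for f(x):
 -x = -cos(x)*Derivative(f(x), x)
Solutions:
 f(x) = C1 + Integral(x/cos(x), x)


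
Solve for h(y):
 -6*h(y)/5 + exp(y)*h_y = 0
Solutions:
 h(y) = C1*exp(-6*exp(-y)/5)


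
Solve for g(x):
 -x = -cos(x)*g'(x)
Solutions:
 g(x) = C1 + Integral(x/cos(x), x)


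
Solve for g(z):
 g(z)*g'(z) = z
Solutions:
 g(z) = -sqrt(C1 + z^2)
 g(z) = sqrt(C1 + z^2)


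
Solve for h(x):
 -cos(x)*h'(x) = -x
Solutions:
 h(x) = C1 + Integral(x/cos(x), x)


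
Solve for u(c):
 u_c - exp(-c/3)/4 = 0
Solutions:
 u(c) = C1 - 3*exp(-c/3)/4


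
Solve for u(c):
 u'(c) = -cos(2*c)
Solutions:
 u(c) = C1 - sin(2*c)/2


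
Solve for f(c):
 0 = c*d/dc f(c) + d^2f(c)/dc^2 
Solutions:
 f(c) = C1 + C2*erf(sqrt(2)*c/2)


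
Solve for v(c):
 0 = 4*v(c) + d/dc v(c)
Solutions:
 v(c) = C1*exp(-4*c)


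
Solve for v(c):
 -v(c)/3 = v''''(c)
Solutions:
 v(c) = (C1*sin(sqrt(2)*3^(3/4)*c/6) + C2*cos(sqrt(2)*3^(3/4)*c/6))*exp(-sqrt(2)*3^(3/4)*c/6) + (C3*sin(sqrt(2)*3^(3/4)*c/6) + C4*cos(sqrt(2)*3^(3/4)*c/6))*exp(sqrt(2)*3^(3/4)*c/6)


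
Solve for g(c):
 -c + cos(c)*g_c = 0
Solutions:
 g(c) = C1 + Integral(c/cos(c), c)


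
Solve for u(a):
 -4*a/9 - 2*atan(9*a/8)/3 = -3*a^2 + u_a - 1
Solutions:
 u(a) = C1 + a^3 - 2*a^2/9 - 2*a*atan(9*a/8)/3 + a + 8*log(81*a^2 + 64)/27


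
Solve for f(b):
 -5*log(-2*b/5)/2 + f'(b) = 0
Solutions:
 f(b) = C1 + 5*b*log(-b)/2 + 5*b*(-log(5) - 1 + log(2))/2


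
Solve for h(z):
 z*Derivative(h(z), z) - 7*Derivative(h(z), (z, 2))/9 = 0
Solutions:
 h(z) = C1 + C2*erfi(3*sqrt(14)*z/14)


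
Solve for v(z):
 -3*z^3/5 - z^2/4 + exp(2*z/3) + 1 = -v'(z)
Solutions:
 v(z) = C1 + 3*z^4/20 + z^3/12 - z - 3*exp(2*z/3)/2


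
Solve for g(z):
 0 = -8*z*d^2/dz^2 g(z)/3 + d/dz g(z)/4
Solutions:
 g(z) = C1 + C2*z^(35/32)


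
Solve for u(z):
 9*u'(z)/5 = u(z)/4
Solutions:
 u(z) = C1*exp(5*z/36)


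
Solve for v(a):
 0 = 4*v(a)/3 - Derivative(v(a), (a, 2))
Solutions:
 v(a) = C1*exp(-2*sqrt(3)*a/3) + C2*exp(2*sqrt(3)*a/3)


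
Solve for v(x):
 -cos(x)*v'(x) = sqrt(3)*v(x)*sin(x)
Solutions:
 v(x) = C1*cos(x)^(sqrt(3))


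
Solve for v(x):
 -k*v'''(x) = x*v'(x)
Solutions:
 v(x) = C1 + Integral(C2*airyai(x*(-1/k)^(1/3)) + C3*airybi(x*(-1/k)^(1/3)), x)


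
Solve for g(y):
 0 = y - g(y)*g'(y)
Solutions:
 g(y) = -sqrt(C1 + y^2)
 g(y) = sqrt(C1 + y^2)


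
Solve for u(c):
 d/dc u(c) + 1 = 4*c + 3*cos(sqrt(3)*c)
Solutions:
 u(c) = C1 + 2*c^2 - c + sqrt(3)*sin(sqrt(3)*c)


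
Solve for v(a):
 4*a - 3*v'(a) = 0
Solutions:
 v(a) = C1 + 2*a^2/3


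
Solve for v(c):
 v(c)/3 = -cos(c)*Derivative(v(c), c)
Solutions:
 v(c) = C1*(sin(c) - 1)^(1/6)/(sin(c) + 1)^(1/6)


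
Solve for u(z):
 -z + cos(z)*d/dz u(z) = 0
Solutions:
 u(z) = C1 + Integral(z/cos(z), z)


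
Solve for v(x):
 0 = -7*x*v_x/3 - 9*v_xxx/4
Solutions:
 v(x) = C1 + Integral(C2*airyai(-28^(1/3)*x/3) + C3*airybi(-28^(1/3)*x/3), x)


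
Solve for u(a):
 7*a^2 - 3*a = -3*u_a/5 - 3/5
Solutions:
 u(a) = C1 - 35*a^3/9 + 5*a^2/2 - a


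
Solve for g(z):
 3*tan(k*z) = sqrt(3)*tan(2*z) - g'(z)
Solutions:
 g(z) = C1 - 3*Piecewise((-log(cos(k*z))/k, Ne(k, 0)), (0, True)) - sqrt(3)*log(cos(2*z))/2


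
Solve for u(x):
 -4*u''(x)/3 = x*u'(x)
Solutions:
 u(x) = C1 + C2*erf(sqrt(6)*x/4)


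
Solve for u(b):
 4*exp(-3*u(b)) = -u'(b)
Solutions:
 u(b) = log(C1 - 12*b)/3
 u(b) = log((-3^(1/3) - 3^(5/6)*I)*(C1 - 4*b)^(1/3)/2)
 u(b) = log((-3^(1/3) + 3^(5/6)*I)*(C1 - 4*b)^(1/3)/2)


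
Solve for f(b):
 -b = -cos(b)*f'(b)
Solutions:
 f(b) = C1 + Integral(b/cos(b), b)


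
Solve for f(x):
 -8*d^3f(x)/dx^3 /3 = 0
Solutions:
 f(x) = C1 + C2*x + C3*x^2


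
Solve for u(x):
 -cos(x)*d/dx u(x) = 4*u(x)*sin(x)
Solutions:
 u(x) = C1*cos(x)^4


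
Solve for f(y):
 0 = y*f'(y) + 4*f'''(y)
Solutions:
 f(y) = C1 + Integral(C2*airyai(-2^(1/3)*y/2) + C3*airybi(-2^(1/3)*y/2), y)


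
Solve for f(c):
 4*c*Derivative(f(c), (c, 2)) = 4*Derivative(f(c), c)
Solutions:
 f(c) = C1 + C2*c^2


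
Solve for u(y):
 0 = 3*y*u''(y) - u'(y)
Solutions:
 u(y) = C1 + C2*y^(4/3)


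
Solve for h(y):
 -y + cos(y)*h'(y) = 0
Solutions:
 h(y) = C1 + Integral(y/cos(y), y)


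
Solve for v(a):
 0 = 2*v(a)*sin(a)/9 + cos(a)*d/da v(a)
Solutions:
 v(a) = C1*cos(a)^(2/9)


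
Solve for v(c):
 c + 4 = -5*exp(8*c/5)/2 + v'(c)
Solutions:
 v(c) = C1 + c^2/2 + 4*c + 25*exp(8*c/5)/16


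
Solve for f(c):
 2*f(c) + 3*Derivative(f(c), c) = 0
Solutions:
 f(c) = C1*exp(-2*c/3)


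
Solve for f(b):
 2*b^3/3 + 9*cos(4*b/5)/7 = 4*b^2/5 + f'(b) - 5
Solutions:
 f(b) = C1 + b^4/6 - 4*b^3/15 + 5*b + 45*sin(4*b/5)/28


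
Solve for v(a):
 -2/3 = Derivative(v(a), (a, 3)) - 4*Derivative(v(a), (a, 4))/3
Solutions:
 v(a) = C1 + C2*a + C3*a^2 + C4*exp(3*a/4) - a^3/9


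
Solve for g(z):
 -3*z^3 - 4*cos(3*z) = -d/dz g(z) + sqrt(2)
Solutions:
 g(z) = C1 + 3*z^4/4 + sqrt(2)*z + 4*sin(3*z)/3


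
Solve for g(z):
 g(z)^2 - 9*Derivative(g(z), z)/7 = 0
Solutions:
 g(z) = -9/(C1 + 7*z)


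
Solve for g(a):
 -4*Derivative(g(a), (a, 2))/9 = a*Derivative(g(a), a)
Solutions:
 g(a) = C1 + C2*erf(3*sqrt(2)*a/4)


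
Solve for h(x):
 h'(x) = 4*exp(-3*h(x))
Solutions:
 h(x) = log(C1 + 12*x)/3
 h(x) = log((-3^(1/3) - 3^(5/6)*I)*(C1 + 4*x)^(1/3)/2)
 h(x) = log((-3^(1/3) + 3^(5/6)*I)*(C1 + 4*x)^(1/3)/2)


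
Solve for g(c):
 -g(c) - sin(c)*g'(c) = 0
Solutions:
 g(c) = C1*sqrt(cos(c) + 1)/sqrt(cos(c) - 1)


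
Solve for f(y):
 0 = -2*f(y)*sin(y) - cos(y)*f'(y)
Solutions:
 f(y) = C1*cos(y)^2


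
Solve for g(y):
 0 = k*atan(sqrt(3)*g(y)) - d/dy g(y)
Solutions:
 Integral(1/atan(sqrt(3)*_y), (_y, g(y))) = C1 + k*y


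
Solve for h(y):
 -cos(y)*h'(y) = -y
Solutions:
 h(y) = C1 + Integral(y/cos(y), y)


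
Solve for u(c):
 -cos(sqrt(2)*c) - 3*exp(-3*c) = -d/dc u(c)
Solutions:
 u(c) = C1 + sqrt(2)*sin(sqrt(2)*c)/2 - exp(-3*c)


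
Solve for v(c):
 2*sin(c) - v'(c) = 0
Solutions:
 v(c) = C1 - 2*cos(c)


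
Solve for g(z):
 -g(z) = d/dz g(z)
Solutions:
 g(z) = C1*exp(-z)


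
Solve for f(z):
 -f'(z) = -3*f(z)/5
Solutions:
 f(z) = C1*exp(3*z/5)


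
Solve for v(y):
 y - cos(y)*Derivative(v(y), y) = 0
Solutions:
 v(y) = C1 + Integral(y/cos(y), y)


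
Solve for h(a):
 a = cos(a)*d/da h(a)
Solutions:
 h(a) = C1 + Integral(a/cos(a), a)


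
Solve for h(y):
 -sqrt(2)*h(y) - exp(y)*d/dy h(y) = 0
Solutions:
 h(y) = C1*exp(sqrt(2)*exp(-y))


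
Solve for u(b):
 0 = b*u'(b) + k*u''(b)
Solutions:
 u(b) = C1 + C2*sqrt(k)*erf(sqrt(2)*b*sqrt(1/k)/2)


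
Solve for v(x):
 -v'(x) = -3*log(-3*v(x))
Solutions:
 -Integral(1/(log(-_y) + log(3)), (_y, v(x)))/3 = C1 - x


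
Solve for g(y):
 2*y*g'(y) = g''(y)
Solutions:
 g(y) = C1 + C2*erfi(y)


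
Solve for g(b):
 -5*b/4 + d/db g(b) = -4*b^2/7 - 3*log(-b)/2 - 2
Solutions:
 g(b) = C1 - 4*b^3/21 + 5*b^2/8 - 3*b*log(-b)/2 - b/2


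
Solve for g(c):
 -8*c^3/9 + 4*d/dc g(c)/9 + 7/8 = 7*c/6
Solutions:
 g(c) = C1 + c^4/2 + 21*c^2/16 - 63*c/32


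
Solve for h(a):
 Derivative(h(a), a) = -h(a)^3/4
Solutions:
 h(a) = -sqrt(2)*sqrt(-1/(C1 - a))
 h(a) = sqrt(2)*sqrt(-1/(C1 - a))


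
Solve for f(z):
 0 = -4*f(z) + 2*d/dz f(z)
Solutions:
 f(z) = C1*exp(2*z)


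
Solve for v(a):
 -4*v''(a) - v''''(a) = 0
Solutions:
 v(a) = C1 + C2*a + C3*sin(2*a) + C4*cos(2*a)


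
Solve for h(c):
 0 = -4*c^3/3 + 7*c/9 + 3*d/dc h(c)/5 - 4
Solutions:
 h(c) = C1 + 5*c^4/9 - 35*c^2/54 + 20*c/3


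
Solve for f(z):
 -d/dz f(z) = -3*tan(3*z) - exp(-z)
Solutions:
 f(z) = C1 + log(tan(3*z)^2 + 1)/2 - exp(-z)


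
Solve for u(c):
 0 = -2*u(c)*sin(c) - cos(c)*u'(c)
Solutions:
 u(c) = C1*cos(c)^2


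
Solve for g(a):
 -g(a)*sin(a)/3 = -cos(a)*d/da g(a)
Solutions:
 g(a) = C1/cos(a)^(1/3)


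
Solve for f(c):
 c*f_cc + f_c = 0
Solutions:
 f(c) = C1 + C2*log(c)


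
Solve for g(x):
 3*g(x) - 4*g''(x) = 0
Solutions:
 g(x) = C1*exp(-sqrt(3)*x/2) + C2*exp(sqrt(3)*x/2)


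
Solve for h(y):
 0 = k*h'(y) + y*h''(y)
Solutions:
 h(y) = C1 + y^(1 - re(k))*(C2*sin(log(y)*Abs(im(k))) + C3*cos(log(y)*im(k)))


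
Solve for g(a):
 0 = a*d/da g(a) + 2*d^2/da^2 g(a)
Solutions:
 g(a) = C1 + C2*erf(a/2)


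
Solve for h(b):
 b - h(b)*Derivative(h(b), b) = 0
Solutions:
 h(b) = -sqrt(C1 + b^2)
 h(b) = sqrt(C1 + b^2)


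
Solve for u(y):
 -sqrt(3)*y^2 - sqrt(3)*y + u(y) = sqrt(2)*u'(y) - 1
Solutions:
 u(y) = C1*exp(sqrt(2)*y/2) + sqrt(3)*y^2 + sqrt(3)*y + 2*sqrt(6)*y - 1 + sqrt(6) + 4*sqrt(3)


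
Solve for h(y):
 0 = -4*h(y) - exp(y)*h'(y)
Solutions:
 h(y) = C1*exp(4*exp(-y))


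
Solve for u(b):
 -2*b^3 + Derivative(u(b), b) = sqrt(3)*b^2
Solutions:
 u(b) = C1 + b^4/2 + sqrt(3)*b^3/3


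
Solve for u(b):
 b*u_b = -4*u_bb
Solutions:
 u(b) = C1 + C2*erf(sqrt(2)*b/4)


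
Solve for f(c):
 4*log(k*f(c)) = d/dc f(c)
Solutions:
 li(k*f(c))/k = C1 + 4*c


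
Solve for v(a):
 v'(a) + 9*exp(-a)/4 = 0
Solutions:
 v(a) = C1 + 9*exp(-a)/4


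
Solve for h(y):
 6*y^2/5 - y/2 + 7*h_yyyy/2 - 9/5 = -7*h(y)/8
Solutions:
 h(y) = -48*y^2/35 + 4*y/7 + (C1*sin(y/2) + C2*cos(y/2))*exp(-y/2) + (C3*sin(y/2) + C4*cos(y/2))*exp(y/2) + 72/35


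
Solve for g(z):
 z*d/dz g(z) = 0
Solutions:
 g(z) = C1


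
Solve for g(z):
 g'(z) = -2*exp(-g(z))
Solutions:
 g(z) = log(C1 - 2*z)


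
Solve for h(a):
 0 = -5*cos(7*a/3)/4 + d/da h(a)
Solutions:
 h(a) = C1 + 15*sin(7*a/3)/28


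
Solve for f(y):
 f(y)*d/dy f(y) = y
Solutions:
 f(y) = -sqrt(C1 + y^2)
 f(y) = sqrt(C1 + y^2)


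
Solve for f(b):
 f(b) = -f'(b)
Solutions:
 f(b) = C1*exp(-b)


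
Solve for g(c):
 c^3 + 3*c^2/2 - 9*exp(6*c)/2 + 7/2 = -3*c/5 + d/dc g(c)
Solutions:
 g(c) = C1 + c^4/4 + c^3/2 + 3*c^2/10 + 7*c/2 - 3*exp(6*c)/4


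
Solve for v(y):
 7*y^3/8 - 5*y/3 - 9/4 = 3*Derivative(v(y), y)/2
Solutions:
 v(y) = C1 + 7*y^4/48 - 5*y^2/9 - 3*y/2


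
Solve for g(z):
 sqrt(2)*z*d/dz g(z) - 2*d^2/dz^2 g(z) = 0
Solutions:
 g(z) = C1 + C2*erfi(2^(1/4)*z/2)


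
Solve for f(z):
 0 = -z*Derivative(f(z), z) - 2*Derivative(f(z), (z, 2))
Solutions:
 f(z) = C1 + C2*erf(z/2)


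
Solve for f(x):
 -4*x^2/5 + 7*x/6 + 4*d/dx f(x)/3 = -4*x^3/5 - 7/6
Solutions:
 f(x) = C1 - 3*x^4/20 + x^3/5 - 7*x^2/16 - 7*x/8


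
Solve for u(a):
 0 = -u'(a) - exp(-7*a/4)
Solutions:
 u(a) = C1 + 4*exp(-7*a/4)/7


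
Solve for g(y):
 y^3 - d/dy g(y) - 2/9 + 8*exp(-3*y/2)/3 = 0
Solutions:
 g(y) = C1 + y^4/4 - 2*y/9 - 16*exp(-3*y/2)/9


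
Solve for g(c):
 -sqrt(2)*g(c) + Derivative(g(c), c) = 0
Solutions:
 g(c) = C1*exp(sqrt(2)*c)


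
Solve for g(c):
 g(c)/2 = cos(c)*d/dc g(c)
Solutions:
 g(c) = C1*(sin(c) + 1)^(1/4)/(sin(c) - 1)^(1/4)


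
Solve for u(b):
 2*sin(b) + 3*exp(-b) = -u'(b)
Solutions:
 u(b) = C1 + 2*cos(b) + 3*exp(-b)


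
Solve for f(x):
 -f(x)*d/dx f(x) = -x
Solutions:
 f(x) = -sqrt(C1 + x^2)
 f(x) = sqrt(C1 + x^2)


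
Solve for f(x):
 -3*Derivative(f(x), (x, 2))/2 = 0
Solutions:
 f(x) = C1 + C2*x


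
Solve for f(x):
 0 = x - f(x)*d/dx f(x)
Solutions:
 f(x) = -sqrt(C1 + x^2)
 f(x) = sqrt(C1 + x^2)


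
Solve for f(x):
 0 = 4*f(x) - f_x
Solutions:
 f(x) = C1*exp(4*x)


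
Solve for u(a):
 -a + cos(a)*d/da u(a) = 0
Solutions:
 u(a) = C1 + Integral(a/cos(a), a)


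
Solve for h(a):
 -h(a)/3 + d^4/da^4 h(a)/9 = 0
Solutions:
 h(a) = C1*exp(-3^(1/4)*a) + C2*exp(3^(1/4)*a) + C3*sin(3^(1/4)*a) + C4*cos(3^(1/4)*a)


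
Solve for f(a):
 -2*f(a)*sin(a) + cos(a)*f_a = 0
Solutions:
 f(a) = C1/cos(a)^2


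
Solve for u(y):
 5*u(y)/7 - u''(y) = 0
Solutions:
 u(y) = C1*exp(-sqrt(35)*y/7) + C2*exp(sqrt(35)*y/7)


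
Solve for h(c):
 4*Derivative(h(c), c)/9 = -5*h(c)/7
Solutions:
 h(c) = C1*exp(-45*c/28)


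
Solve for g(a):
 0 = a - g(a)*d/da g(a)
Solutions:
 g(a) = -sqrt(C1 + a^2)
 g(a) = sqrt(C1 + a^2)


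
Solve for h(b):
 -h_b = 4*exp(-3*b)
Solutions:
 h(b) = C1 + 4*exp(-3*b)/3


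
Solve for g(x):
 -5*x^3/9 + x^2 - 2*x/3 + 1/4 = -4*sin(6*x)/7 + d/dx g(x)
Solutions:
 g(x) = C1 - 5*x^4/36 + x^3/3 - x^2/3 + x/4 - 2*cos(6*x)/21


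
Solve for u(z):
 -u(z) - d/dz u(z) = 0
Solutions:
 u(z) = C1*exp(-z)


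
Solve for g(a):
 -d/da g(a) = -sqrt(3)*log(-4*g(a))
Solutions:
 -sqrt(3)*Integral(1/(log(-_y) + 2*log(2)), (_y, g(a)))/3 = C1 - a


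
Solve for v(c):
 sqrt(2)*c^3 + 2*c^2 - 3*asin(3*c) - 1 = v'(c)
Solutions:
 v(c) = C1 + sqrt(2)*c^4/4 + 2*c^3/3 - 3*c*asin(3*c) - c - sqrt(1 - 9*c^2)


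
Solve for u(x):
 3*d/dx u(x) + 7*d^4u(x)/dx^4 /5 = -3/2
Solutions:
 u(x) = C1 + C4*exp(-15^(1/3)*7^(2/3)*x/7) - x/2 + (C2*sin(3^(5/6)*5^(1/3)*7^(2/3)*x/14) + C3*cos(3^(5/6)*5^(1/3)*7^(2/3)*x/14))*exp(15^(1/3)*7^(2/3)*x/14)


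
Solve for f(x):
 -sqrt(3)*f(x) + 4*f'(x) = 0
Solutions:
 f(x) = C1*exp(sqrt(3)*x/4)


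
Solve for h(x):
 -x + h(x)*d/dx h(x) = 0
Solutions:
 h(x) = -sqrt(C1 + x^2)
 h(x) = sqrt(C1 + x^2)


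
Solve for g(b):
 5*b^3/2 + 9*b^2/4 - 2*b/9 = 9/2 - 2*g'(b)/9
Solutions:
 g(b) = C1 - 45*b^4/16 - 27*b^3/8 + b^2/2 + 81*b/4


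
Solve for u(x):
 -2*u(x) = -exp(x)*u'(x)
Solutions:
 u(x) = C1*exp(-2*exp(-x))


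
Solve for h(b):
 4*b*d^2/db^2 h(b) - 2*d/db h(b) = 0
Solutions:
 h(b) = C1 + C2*b^(3/2)


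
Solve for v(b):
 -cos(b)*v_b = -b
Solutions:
 v(b) = C1 + Integral(b/cos(b), b)


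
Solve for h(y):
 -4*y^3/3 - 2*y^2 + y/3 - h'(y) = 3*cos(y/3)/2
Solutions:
 h(y) = C1 - y^4/3 - 2*y^3/3 + y^2/6 - 9*sin(y/3)/2


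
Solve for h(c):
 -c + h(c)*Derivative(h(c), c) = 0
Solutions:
 h(c) = -sqrt(C1 + c^2)
 h(c) = sqrt(C1 + c^2)


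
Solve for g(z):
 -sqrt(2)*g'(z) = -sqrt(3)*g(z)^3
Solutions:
 g(z) = -sqrt(-1/(C1 + sqrt(6)*z))
 g(z) = sqrt(-1/(C1 + sqrt(6)*z))


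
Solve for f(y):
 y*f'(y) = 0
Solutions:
 f(y) = C1


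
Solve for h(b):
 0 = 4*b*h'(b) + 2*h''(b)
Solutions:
 h(b) = C1 + C2*erf(b)


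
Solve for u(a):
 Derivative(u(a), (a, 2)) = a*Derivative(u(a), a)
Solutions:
 u(a) = C1 + C2*erfi(sqrt(2)*a/2)


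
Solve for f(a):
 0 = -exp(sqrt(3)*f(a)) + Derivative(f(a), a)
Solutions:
 f(a) = sqrt(3)*(2*log(-1/(C1 + a)) - log(3))/6


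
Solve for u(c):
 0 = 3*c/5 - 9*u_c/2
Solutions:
 u(c) = C1 + c^2/15


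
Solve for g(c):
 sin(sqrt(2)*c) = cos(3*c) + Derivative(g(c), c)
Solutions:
 g(c) = C1 - sin(3*c)/3 - sqrt(2)*cos(sqrt(2)*c)/2


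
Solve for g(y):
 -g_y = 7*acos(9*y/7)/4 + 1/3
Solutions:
 g(y) = C1 - 7*y*acos(9*y/7)/4 - y/3 + 7*sqrt(49 - 81*y^2)/36


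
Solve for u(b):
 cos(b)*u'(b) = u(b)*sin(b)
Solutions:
 u(b) = C1/cos(b)


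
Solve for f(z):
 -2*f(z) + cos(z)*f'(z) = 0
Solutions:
 f(z) = C1*(sin(z) + 1)/(sin(z) - 1)


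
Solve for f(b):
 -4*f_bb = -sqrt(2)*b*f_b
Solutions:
 f(b) = C1 + C2*erfi(2^(3/4)*b/4)


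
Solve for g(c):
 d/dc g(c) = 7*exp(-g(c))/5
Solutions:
 g(c) = log(C1 + 7*c/5)


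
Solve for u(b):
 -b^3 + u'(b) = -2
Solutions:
 u(b) = C1 + b^4/4 - 2*b


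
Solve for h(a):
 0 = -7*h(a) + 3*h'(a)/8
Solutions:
 h(a) = C1*exp(56*a/3)


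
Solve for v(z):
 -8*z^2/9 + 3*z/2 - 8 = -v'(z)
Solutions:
 v(z) = C1 + 8*z^3/27 - 3*z^2/4 + 8*z


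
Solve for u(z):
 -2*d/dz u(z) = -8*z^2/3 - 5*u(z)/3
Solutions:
 u(z) = C1*exp(5*z/6) - 8*z^2/5 - 96*z/25 - 576/125


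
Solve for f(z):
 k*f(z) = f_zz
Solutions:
 f(z) = C1*exp(-sqrt(k)*z) + C2*exp(sqrt(k)*z)


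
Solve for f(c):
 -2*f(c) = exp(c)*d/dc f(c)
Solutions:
 f(c) = C1*exp(2*exp(-c))


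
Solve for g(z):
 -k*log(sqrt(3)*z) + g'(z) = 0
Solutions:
 g(z) = C1 + k*z*log(z) - k*z + k*z*log(3)/2


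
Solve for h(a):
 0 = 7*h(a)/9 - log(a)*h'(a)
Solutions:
 h(a) = C1*exp(7*li(a)/9)


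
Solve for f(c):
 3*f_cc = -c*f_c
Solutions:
 f(c) = C1 + C2*erf(sqrt(6)*c/6)


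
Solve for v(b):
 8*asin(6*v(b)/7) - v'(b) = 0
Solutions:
 Integral(1/asin(6*_y/7), (_y, v(b))) = C1 + 8*b


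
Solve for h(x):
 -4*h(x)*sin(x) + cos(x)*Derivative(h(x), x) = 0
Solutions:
 h(x) = C1/cos(x)^4


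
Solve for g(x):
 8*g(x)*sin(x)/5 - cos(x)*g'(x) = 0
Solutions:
 g(x) = C1/cos(x)^(8/5)


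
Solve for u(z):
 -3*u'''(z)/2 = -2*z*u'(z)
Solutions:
 u(z) = C1 + Integral(C2*airyai(6^(2/3)*z/3) + C3*airybi(6^(2/3)*z/3), z)


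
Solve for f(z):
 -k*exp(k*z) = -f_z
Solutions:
 f(z) = C1 + exp(k*z)


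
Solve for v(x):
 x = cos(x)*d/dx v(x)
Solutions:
 v(x) = C1 + Integral(x/cos(x), x)


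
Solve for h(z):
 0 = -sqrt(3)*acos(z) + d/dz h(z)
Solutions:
 h(z) = C1 + sqrt(3)*(z*acos(z) - sqrt(1 - z^2))


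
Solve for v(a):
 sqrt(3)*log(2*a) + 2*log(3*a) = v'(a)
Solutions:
 v(a) = C1 + sqrt(3)*a*log(a) + 2*a*log(a) - 2*a - sqrt(3)*a + a*log(9*2^(sqrt(3)))


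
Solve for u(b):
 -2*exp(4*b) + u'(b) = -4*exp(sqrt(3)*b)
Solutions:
 u(b) = C1 + exp(4*b)/2 - 4*sqrt(3)*exp(sqrt(3)*b)/3


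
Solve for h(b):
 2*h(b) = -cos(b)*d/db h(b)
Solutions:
 h(b) = C1*(sin(b) - 1)/(sin(b) + 1)


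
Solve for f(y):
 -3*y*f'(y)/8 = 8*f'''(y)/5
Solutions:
 f(y) = C1 + Integral(C2*airyai(-15^(1/3)*y/4) + C3*airybi(-15^(1/3)*y/4), y)


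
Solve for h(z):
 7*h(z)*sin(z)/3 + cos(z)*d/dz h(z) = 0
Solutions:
 h(z) = C1*cos(z)^(7/3)


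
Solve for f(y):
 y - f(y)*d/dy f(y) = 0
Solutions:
 f(y) = -sqrt(C1 + y^2)
 f(y) = sqrt(C1 + y^2)


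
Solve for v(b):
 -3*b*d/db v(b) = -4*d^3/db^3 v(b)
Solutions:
 v(b) = C1 + Integral(C2*airyai(6^(1/3)*b/2) + C3*airybi(6^(1/3)*b/2), b)


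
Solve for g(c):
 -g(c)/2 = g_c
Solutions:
 g(c) = C1*exp(-c/2)


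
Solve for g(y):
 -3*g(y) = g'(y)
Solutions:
 g(y) = C1*exp(-3*y)


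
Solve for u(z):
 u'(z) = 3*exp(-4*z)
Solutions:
 u(z) = C1 - 3*exp(-4*z)/4


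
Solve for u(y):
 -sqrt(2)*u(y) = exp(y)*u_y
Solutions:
 u(y) = C1*exp(sqrt(2)*exp(-y))


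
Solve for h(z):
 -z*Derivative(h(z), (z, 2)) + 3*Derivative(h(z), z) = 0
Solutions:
 h(z) = C1 + C2*z^4


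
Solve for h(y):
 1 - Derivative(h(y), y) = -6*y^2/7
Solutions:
 h(y) = C1 + 2*y^3/7 + y


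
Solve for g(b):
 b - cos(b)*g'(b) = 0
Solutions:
 g(b) = C1 + Integral(b/cos(b), b)


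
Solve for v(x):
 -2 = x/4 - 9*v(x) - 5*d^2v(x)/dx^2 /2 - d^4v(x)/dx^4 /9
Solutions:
 v(x) = C1*sin(3*sqrt(2)*x/2) + C2*sin(3*sqrt(2)*x) + C3*cos(3*sqrt(2)*x/2) + C4*cos(3*sqrt(2)*x) + x/36 + 2/9


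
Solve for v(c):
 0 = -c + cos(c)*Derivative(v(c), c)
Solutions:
 v(c) = C1 + Integral(c/cos(c), c)


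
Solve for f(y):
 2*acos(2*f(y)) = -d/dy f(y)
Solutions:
 Integral(1/acos(2*_y), (_y, f(y))) = C1 - 2*y


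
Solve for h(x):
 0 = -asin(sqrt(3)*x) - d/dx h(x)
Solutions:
 h(x) = C1 - x*asin(sqrt(3)*x) - sqrt(3)*sqrt(1 - 3*x^2)/3


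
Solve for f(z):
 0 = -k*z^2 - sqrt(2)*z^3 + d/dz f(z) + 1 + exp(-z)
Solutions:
 f(z) = C1 + k*z^3/3 + sqrt(2)*z^4/4 - z + exp(-z)


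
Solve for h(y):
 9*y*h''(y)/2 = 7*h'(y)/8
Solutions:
 h(y) = C1 + C2*y^(43/36)


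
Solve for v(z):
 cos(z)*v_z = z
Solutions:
 v(z) = C1 + Integral(z/cos(z), z)


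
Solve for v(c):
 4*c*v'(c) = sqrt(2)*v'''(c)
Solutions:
 v(c) = C1 + Integral(C2*airyai(sqrt(2)*c) + C3*airybi(sqrt(2)*c), c)


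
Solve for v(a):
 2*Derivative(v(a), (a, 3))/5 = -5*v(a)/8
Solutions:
 v(a) = C3*exp(-10^(2/3)*a/4) + (C1*sin(10^(2/3)*sqrt(3)*a/8) + C2*cos(10^(2/3)*sqrt(3)*a/8))*exp(10^(2/3)*a/8)


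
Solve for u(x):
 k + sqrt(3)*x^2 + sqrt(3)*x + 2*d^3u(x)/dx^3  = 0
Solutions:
 u(x) = C1 + C2*x + C3*x^2 - k*x^3/12 - sqrt(3)*x^5/120 - sqrt(3)*x^4/48


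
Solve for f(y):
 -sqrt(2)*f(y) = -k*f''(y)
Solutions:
 f(y) = C1*exp(-2^(1/4)*y*sqrt(1/k)) + C2*exp(2^(1/4)*y*sqrt(1/k))


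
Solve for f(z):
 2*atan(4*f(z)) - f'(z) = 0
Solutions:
 Integral(1/atan(4*_y), (_y, f(z))) = C1 + 2*z


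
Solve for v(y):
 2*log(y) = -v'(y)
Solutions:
 v(y) = C1 - 2*y*log(y) + 2*y


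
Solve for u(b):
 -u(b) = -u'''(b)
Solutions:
 u(b) = C3*exp(b) + (C1*sin(sqrt(3)*b/2) + C2*cos(sqrt(3)*b/2))*exp(-b/2)


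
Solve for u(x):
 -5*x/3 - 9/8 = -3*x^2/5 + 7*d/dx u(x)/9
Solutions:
 u(x) = C1 + 9*x^3/35 - 15*x^2/14 - 81*x/56


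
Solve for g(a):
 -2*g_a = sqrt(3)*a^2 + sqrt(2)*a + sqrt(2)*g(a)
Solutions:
 g(a) = C1*exp(-sqrt(2)*a/2) - sqrt(6)*a^2/2 - a + 2*sqrt(3)*a - 2*sqrt(6) + sqrt(2)


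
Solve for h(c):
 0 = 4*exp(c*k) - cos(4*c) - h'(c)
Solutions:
 h(c) = C1 - sin(4*c)/4 + 4*exp(c*k)/k


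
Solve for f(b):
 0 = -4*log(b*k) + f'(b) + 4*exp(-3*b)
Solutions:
 f(b) = C1 + 4*b*log(b*k) - 4*b + 4*exp(-3*b)/3


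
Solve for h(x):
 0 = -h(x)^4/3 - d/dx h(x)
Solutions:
 h(x) = (-1 - sqrt(3)*I)*(1/(C1 + x))^(1/3)/2
 h(x) = (-1 + sqrt(3)*I)*(1/(C1 + x))^(1/3)/2
 h(x) = (1/(C1 + x))^(1/3)


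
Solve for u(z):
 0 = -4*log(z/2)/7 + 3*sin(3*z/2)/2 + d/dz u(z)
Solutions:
 u(z) = C1 + 4*z*log(z)/7 - 4*z/7 - 4*z*log(2)/7 + cos(3*z/2)


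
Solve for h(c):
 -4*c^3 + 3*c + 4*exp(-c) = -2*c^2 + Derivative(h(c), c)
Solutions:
 h(c) = C1 - c^4 + 2*c^3/3 + 3*c^2/2 - 4*exp(-c)


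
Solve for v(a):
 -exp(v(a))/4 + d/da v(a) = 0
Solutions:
 v(a) = log(-1/(C1 + a)) + 2*log(2)


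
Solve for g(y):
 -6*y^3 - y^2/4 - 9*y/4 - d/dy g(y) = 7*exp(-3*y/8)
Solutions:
 g(y) = C1 - 3*y^4/2 - y^3/12 - 9*y^2/8 + 56*exp(-3*y/8)/3


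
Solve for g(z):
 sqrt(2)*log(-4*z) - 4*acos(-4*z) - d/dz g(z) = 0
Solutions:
 g(z) = C1 + sqrt(2)*z*(log(-z) - 1) - 4*z*acos(-4*z) + 2*sqrt(2)*z*log(2) - sqrt(1 - 16*z^2)


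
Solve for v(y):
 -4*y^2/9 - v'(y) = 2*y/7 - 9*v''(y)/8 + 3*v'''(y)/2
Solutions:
 v(y) = C1 - 4*y^3/27 - 9*y^2/14 - 19*y/168 + (C2*sin(sqrt(303)*y/24) + C3*cos(sqrt(303)*y/24))*exp(3*y/8)


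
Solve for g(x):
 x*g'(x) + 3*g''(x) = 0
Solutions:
 g(x) = C1 + C2*erf(sqrt(6)*x/6)


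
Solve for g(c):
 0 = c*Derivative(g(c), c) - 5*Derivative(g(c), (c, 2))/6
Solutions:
 g(c) = C1 + C2*erfi(sqrt(15)*c/5)


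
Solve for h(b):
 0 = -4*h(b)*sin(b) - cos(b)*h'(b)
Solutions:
 h(b) = C1*cos(b)^4


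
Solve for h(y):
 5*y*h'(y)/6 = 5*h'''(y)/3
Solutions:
 h(y) = C1 + Integral(C2*airyai(2^(2/3)*y/2) + C3*airybi(2^(2/3)*y/2), y)


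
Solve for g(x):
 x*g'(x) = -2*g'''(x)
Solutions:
 g(x) = C1 + Integral(C2*airyai(-2^(2/3)*x/2) + C3*airybi(-2^(2/3)*x/2), x)


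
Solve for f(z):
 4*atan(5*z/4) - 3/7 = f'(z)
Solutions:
 f(z) = C1 + 4*z*atan(5*z/4) - 3*z/7 - 8*log(25*z^2 + 16)/5


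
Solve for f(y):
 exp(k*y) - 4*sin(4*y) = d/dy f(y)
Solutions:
 f(y) = C1 + cos(4*y) + exp(k*y)/k


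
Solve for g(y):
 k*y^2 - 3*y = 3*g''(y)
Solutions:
 g(y) = C1 + C2*y + k*y^4/36 - y^3/6


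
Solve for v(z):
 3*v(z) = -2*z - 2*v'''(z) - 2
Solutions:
 v(z) = C3*exp(-2^(2/3)*3^(1/3)*z/2) - 2*z/3 + (C1*sin(2^(2/3)*3^(5/6)*z/4) + C2*cos(2^(2/3)*3^(5/6)*z/4))*exp(2^(2/3)*3^(1/3)*z/4) - 2/3


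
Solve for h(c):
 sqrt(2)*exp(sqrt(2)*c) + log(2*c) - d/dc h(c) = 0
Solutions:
 h(c) = C1 + c*log(c) + c*(-1 + log(2)) + exp(sqrt(2)*c)


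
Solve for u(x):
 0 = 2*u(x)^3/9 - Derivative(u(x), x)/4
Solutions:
 u(x) = -3*sqrt(2)*sqrt(-1/(C1 + 8*x))/2
 u(x) = 3*sqrt(2)*sqrt(-1/(C1 + 8*x))/2


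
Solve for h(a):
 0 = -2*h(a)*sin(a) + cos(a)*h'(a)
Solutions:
 h(a) = C1/cos(a)^2


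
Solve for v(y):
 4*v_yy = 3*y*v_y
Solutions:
 v(y) = C1 + C2*erfi(sqrt(6)*y/4)


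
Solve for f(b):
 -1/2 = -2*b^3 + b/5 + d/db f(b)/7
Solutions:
 f(b) = C1 + 7*b^4/2 - 7*b^2/10 - 7*b/2


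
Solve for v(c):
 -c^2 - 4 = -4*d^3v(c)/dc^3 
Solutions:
 v(c) = C1 + C2*c + C3*c^2 + c^5/240 + c^3/6


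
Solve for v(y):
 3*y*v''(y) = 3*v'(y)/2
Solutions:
 v(y) = C1 + C2*y^(3/2)


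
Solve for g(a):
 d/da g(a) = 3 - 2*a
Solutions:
 g(a) = C1 - a^2 + 3*a


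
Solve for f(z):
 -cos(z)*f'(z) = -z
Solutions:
 f(z) = C1 + Integral(z/cos(z), z)


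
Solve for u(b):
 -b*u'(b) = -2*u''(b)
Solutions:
 u(b) = C1 + C2*erfi(b/2)


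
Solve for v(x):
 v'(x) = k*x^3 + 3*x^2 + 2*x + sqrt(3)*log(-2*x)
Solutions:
 v(x) = C1 + k*x^4/4 + x^3 + x^2 + sqrt(3)*x*log(-x) + sqrt(3)*x*(-1 + log(2))


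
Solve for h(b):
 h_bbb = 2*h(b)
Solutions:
 h(b) = C3*exp(2^(1/3)*b) + (C1*sin(2^(1/3)*sqrt(3)*b/2) + C2*cos(2^(1/3)*sqrt(3)*b/2))*exp(-2^(1/3)*b/2)


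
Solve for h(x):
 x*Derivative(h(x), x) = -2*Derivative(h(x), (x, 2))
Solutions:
 h(x) = C1 + C2*erf(x/2)


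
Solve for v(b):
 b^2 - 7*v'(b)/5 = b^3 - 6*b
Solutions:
 v(b) = C1 - 5*b^4/28 + 5*b^3/21 + 15*b^2/7


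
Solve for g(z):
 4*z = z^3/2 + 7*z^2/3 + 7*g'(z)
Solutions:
 g(z) = C1 - z^4/56 - z^3/9 + 2*z^2/7


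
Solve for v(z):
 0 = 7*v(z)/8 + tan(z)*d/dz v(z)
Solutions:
 v(z) = C1/sin(z)^(7/8)


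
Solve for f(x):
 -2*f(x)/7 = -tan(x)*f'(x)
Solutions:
 f(x) = C1*sin(x)^(2/7)


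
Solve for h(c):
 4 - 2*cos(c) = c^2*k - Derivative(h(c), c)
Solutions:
 h(c) = C1 + c^3*k/3 - 4*c + 2*sin(c)


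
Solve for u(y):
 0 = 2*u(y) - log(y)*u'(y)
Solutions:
 u(y) = C1*exp(2*li(y))


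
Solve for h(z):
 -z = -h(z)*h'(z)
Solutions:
 h(z) = -sqrt(C1 + z^2)
 h(z) = sqrt(C1 + z^2)


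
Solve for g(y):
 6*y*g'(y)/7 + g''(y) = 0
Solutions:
 g(y) = C1 + C2*erf(sqrt(21)*y/7)


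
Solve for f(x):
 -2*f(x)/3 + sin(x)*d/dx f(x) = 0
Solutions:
 f(x) = C1*(cos(x) - 1)^(1/3)/(cos(x) + 1)^(1/3)


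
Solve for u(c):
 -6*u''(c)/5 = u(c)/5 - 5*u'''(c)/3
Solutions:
 u(c) = C1*exp(c*(-2^(2/3)*3^(1/3)*(25*sqrt(913) + 769)^(1/3) - 24*2^(1/3)*3^(2/3)/(25*sqrt(913) + 769)^(1/3) + 24)/100)*sin(2^(1/3)*3^(1/6)*c*(-2^(1/3)*3^(2/3)*(25*sqrt(913) + 769)^(1/3) + 72/(25*sqrt(913) + 769)^(1/3))/100) + C2*exp(c*(-2^(2/3)*3^(1/3)*(25*sqrt(913) + 769)^(1/3) - 24*2^(1/3)*3^(2/3)/(25*sqrt(913) + 769)^(1/3) + 24)/100)*cos(2^(1/3)*3^(1/6)*c*(-2^(1/3)*3^(2/3)*(25*sqrt(913) + 769)^(1/3) + 72/(25*sqrt(913) + 769)^(1/3))/100) + C3*exp(c*(24*2^(1/3)*3^(2/3)/(25*sqrt(913) + 769)^(1/3) + 12 + 2^(2/3)*3^(1/3)*(25*sqrt(913) + 769)^(1/3))/50)


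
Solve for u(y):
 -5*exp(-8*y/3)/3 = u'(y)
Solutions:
 u(y) = C1 + 5*exp(-8*y/3)/8


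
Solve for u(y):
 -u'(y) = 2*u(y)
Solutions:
 u(y) = C1*exp(-2*y)


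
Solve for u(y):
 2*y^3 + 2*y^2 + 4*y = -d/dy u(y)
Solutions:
 u(y) = C1 - y^4/2 - 2*y^3/3 - 2*y^2


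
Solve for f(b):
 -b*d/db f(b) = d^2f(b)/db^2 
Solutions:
 f(b) = C1 + C2*erf(sqrt(2)*b/2)


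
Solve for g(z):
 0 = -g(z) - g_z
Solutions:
 g(z) = C1*exp(-z)


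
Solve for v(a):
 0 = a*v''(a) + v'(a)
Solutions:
 v(a) = C1 + C2*log(a)


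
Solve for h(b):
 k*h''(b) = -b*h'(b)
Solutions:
 h(b) = C1 + C2*sqrt(k)*erf(sqrt(2)*b*sqrt(1/k)/2)


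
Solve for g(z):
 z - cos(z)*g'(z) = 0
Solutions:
 g(z) = C1 + Integral(z/cos(z), z)


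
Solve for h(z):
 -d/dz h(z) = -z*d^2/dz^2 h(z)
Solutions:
 h(z) = C1 + C2*z^2


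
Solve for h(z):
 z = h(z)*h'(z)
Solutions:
 h(z) = -sqrt(C1 + z^2)
 h(z) = sqrt(C1 + z^2)


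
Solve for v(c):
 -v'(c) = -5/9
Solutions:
 v(c) = C1 + 5*c/9


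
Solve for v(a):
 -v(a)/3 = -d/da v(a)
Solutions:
 v(a) = C1*exp(a/3)


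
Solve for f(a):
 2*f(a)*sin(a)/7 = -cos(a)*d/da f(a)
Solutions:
 f(a) = C1*cos(a)^(2/7)


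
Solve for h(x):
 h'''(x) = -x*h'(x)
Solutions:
 h(x) = C1 + Integral(C2*airyai(-x) + C3*airybi(-x), x)


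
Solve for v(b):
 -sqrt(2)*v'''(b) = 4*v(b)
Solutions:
 v(b) = C3*exp(-sqrt(2)*b) + (C1*sin(sqrt(6)*b/2) + C2*cos(sqrt(6)*b/2))*exp(sqrt(2)*b/2)


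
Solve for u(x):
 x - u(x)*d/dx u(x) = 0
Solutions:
 u(x) = -sqrt(C1 + x^2)
 u(x) = sqrt(C1 + x^2)


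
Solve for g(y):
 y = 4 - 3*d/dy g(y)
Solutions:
 g(y) = C1 - y^2/6 + 4*y/3


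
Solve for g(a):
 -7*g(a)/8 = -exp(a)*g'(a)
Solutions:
 g(a) = C1*exp(-7*exp(-a)/8)


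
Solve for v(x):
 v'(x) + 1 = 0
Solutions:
 v(x) = C1 - x


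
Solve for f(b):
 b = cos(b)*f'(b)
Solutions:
 f(b) = C1 + Integral(b/cos(b), b)


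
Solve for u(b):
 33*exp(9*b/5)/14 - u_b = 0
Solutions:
 u(b) = C1 + 55*exp(9*b/5)/42


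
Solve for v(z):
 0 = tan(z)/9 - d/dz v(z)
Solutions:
 v(z) = C1 - log(cos(z))/9


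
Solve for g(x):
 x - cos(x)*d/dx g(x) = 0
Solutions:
 g(x) = C1 + Integral(x/cos(x), x)


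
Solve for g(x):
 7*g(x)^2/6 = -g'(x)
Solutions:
 g(x) = 6/(C1 + 7*x)


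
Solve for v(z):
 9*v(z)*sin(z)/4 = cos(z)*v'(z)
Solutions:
 v(z) = C1/cos(z)^(9/4)


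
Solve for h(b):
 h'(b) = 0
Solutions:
 h(b) = C1


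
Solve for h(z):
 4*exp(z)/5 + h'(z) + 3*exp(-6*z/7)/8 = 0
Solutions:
 h(z) = C1 - 4*exp(z)/5 + 7*exp(-6*z/7)/16


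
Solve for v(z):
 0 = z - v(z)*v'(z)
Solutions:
 v(z) = -sqrt(C1 + z^2)
 v(z) = sqrt(C1 + z^2)


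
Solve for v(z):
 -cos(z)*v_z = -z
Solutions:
 v(z) = C1 + Integral(z/cos(z), z)


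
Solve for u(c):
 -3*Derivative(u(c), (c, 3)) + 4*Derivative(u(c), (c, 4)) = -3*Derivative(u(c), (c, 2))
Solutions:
 u(c) = C1 + C2*c + (C3*sin(sqrt(39)*c/8) + C4*cos(sqrt(39)*c/8))*exp(3*c/8)


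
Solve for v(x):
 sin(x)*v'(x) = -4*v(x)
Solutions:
 v(x) = C1*(cos(x)^2 + 2*cos(x) + 1)/(cos(x)^2 - 2*cos(x) + 1)


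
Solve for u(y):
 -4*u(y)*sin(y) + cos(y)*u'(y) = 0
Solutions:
 u(y) = C1/cos(y)^4


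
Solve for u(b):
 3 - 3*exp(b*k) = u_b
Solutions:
 u(b) = C1 + 3*b - 3*exp(b*k)/k


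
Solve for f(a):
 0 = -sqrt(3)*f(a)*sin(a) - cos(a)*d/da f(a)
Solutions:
 f(a) = C1*cos(a)^(sqrt(3))


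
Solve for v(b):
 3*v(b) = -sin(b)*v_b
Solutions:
 v(b) = C1*(cos(b) + 1)^(3/2)/(cos(b) - 1)^(3/2)


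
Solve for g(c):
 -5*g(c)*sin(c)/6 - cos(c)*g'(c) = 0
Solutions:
 g(c) = C1*cos(c)^(5/6)


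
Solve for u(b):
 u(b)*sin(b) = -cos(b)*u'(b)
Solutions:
 u(b) = C1*cos(b)


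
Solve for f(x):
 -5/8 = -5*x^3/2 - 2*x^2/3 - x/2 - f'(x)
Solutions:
 f(x) = C1 - 5*x^4/8 - 2*x^3/9 - x^2/4 + 5*x/8


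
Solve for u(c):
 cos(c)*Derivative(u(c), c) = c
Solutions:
 u(c) = C1 + Integral(c/cos(c), c)


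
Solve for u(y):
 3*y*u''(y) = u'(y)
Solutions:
 u(y) = C1 + C2*y^(4/3)


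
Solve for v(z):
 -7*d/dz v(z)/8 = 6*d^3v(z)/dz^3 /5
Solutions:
 v(z) = C1 + C2*sin(sqrt(105)*z/12) + C3*cos(sqrt(105)*z/12)


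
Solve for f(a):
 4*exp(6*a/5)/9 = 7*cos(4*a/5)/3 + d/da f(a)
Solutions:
 f(a) = C1 + 10*exp(6*a/5)/27 - 35*sin(4*a/5)/12


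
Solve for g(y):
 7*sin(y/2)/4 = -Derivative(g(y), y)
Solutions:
 g(y) = C1 + 7*cos(y/2)/2


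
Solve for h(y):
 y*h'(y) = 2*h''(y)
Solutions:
 h(y) = C1 + C2*erfi(y/2)


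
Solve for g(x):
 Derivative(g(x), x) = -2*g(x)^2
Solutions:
 g(x) = 1/(C1 + 2*x)


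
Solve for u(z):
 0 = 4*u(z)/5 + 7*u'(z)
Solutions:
 u(z) = C1*exp(-4*z/35)


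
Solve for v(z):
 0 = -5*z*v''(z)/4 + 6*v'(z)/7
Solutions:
 v(z) = C1 + C2*z^(59/35)


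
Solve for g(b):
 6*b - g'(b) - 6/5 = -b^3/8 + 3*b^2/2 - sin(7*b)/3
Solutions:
 g(b) = C1 + b^4/32 - b^3/2 + 3*b^2 - 6*b/5 - cos(7*b)/21


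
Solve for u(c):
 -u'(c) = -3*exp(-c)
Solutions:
 u(c) = C1 - 3*exp(-c)


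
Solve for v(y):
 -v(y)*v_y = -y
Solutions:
 v(y) = -sqrt(C1 + y^2)
 v(y) = sqrt(C1 + y^2)


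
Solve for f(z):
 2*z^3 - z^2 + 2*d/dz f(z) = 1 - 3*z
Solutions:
 f(z) = C1 - z^4/4 + z^3/6 - 3*z^2/4 + z/2


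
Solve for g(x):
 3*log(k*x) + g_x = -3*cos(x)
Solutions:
 g(x) = C1 - 3*x*log(k*x) + 3*x - 3*sin(x)


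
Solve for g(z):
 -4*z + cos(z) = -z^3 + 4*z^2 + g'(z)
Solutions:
 g(z) = C1 + z^4/4 - 4*z^3/3 - 2*z^2 + sin(z)


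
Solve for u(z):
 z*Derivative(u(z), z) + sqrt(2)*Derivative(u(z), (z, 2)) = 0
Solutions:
 u(z) = C1 + C2*erf(2^(1/4)*z/2)


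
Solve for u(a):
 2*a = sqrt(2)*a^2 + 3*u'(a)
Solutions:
 u(a) = C1 - sqrt(2)*a^3/9 + a^2/3


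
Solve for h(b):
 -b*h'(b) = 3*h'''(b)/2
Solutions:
 h(b) = C1 + Integral(C2*airyai(-2^(1/3)*3^(2/3)*b/3) + C3*airybi(-2^(1/3)*3^(2/3)*b/3), b)


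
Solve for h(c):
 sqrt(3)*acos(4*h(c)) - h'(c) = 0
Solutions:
 Integral(1/acos(4*_y), (_y, h(c))) = C1 + sqrt(3)*c


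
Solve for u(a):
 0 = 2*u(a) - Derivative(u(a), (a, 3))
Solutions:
 u(a) = C3*exp(2^(1/3)*a) + (C1*sin(2^(1/3)*sqrt(3)*a/2) + C2*cos(2^(1/3)*sqrt(3)*a/2))*exp(-2^(1/3)*a/2)


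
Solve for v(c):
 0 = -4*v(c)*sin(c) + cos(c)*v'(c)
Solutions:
 v(c) = C1/cos(c)^4


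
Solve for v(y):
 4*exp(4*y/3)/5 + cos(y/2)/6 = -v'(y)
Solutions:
 v(y) = C1 - 3*exp(4*y/3)/5 - sin(y/2)/3


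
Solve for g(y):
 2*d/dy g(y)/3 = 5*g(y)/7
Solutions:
 g(y) = C1*exp(15*y/14)


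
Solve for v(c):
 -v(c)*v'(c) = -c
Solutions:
 v(c) = -sqrt(C1 + c^2)
 v(c) = sqrt(C1 + c^2)


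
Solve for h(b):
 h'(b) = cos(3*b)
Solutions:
 h(b) = C1 + sin(3*b)/3


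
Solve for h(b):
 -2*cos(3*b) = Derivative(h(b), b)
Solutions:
 h(b) = C1 - 2*sin(3*b)/3


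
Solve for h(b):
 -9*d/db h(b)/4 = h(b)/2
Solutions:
 h(b) = C1*exp(-2*b/9)


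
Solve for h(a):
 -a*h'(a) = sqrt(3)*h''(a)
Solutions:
 h(a) = C1 + C2*erf(sqrt(2)*3^(3/4)*a/6)


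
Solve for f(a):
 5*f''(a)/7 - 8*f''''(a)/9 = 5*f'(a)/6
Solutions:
 f(a) = C1 + C2*exp(210^(1/3)*a*(210^(1/3)/(sqrt(2191) + 49)^(1/3) + (sqrt(2191) + 49)^(1/3))/56)*sin(3^(1/6)*70^(1/3)*a*(-3^(2/3)*(sqrt(2191) + 49)^(1/3) + 3*70^(1/3)/(sqrt(2191) + 49)^(1/3))/56) + C3*exp(210^(1/3)*a*(210^(1/3)/(sqrt(2191) + 49)^(1/3) + (sqrt(2191) + 49)^(1/3))/56)*cos(3^(1/6)*70^(1/3)*a*(-3^(2/3)*(sqrt(2191) + 49)^(1/3) + 3*70^(1/3)/(sqrt(2191) + 49)^(1/3))/56) + C4*exp(-210^(1/3)*a*(210^(1/3)/(sqrt(2191) + 49)^(1/3) + (sqrt(2191) + 49)^(1/3))/28)


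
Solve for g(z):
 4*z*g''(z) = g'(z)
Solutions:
 g(z) = C1 + C2*z^(5/4)


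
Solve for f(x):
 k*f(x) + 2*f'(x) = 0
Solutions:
 f(x) = C1*exp(-k*x/2)


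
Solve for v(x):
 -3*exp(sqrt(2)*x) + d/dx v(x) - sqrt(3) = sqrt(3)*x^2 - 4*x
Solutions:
 v(x) = C1 + sqrt(3)*x^3/3 - 2*x^2 + sqrt(3)*x + 3*sqrt(2)*exp(sqrt(2)*x)/2


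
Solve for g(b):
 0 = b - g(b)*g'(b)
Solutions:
 g(b) = -sqrt(C1 + b^2)
 g(b) = sqrt(C1 + b^2)


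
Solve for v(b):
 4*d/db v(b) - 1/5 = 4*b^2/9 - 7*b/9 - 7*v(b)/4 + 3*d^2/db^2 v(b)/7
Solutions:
 v(b) = C1*exp(7*b*(4 - sqrt(19))/6) + C2*exp(7*b*(4 + sqrt(19))/6) + 16*b^2/63 - 236*b/147 + 20108/5145


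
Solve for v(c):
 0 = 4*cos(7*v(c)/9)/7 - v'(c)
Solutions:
 -4*c/7 - 9*log(sin(7*v(c)/9) - 1)/14 + 9*log(sin(7*v(c)/9) + 1)/14 = C1


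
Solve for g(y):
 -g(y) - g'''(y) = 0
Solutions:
 g(y) = C3*exp(-y) + (C1*sin(sqrt(3)*y/2) + C2*cos(sqrt(3)*y/2))*exp(y/2)


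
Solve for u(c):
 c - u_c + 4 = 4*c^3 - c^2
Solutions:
 u(c) = C1 - c^4 + c^3/3 + c^2/2 + 4*c


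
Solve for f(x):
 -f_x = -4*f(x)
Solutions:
 f(x) = C1*exp(4*x)


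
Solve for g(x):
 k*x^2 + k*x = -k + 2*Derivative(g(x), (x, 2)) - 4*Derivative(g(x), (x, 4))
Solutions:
 g(x) = C1 + C2*x + C3*exp(-sqrt(2)*x/2) + C4*exp(sqrt(2)*x/2) + k*x^4/24 + k*x^3/12 + 5*k*x^2/4


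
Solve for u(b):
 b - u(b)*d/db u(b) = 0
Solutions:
 u(b) = -sqrt(C1 + b^2)
 u(b) = sqrt(C1 + b^2)


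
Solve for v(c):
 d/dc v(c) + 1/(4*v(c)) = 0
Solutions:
 v(c) = -sqrt(C1 - 2*c)/2
 v(c) = sqrt(C1 - 2*c)/2


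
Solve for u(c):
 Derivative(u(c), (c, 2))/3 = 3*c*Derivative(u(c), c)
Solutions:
 u(c) = C1 + C2*erfi(3*sqrt(2)*c/2)


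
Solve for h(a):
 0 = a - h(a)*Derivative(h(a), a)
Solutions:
 h(a) = -sqrt(C1 + a^2)
 h(a) = sqrt(C1 + a^2)


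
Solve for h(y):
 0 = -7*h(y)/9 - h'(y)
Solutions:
 h(y) = C1*exp(-7*y/9)


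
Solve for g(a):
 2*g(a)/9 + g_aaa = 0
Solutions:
 g(a) = C3*exp(-6^(1/3)*a/3) + (C1*sin(2^(1/3)*3^(5/6)*a/6) + C2*cos(2^(1/3)*3^(5/6)*a/6))*exp(6^(1/3)*a/6)


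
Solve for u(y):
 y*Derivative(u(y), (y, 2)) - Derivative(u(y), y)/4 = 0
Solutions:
 u(y) = C1 + C2*y^(5/4)


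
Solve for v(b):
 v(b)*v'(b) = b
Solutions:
 v(b) = -sqrt(C1 + b^2)
 v(b) = sqrt(C1 + b^2)


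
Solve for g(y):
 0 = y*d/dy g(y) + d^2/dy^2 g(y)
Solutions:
 g(y) = C1 + C2*erf(sqrt(2)*y/2)


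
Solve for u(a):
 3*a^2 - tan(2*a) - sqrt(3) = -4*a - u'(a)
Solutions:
 u(a) = C1 - a^3 - 2*a^2 + sqrt(3)*a - log(cos(2*a))/2


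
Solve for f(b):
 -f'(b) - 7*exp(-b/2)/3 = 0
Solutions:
 f(b) = C1 + 14*exp(-b/2)/3


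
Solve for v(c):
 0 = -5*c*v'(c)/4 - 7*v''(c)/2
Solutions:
 v(c) = C1 + C2*erf(sqrt(35)*c/14)


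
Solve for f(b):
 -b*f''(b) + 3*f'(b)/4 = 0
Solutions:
 f(b) = C1 + C2*b^(7/4)


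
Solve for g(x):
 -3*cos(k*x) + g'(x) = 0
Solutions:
 g(x) = C1 + 3*sin(k*x)/k


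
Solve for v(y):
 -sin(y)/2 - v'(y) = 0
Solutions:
 v(y) = C1 + cos(y)/2


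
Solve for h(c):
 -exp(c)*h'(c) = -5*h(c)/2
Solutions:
 h(c) = C1*exp(-5*exp(-c)/2)


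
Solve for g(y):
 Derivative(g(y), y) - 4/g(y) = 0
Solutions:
 g(y) = -sqrt(C1 + 8*y)
 g(y) = sqrt(C1 + 8*y)


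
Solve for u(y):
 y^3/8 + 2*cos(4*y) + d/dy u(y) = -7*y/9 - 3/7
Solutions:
 u(y) = C1 - y^4/32 - 7*y^2/18 - 3*y/7 - sin(4*y)/2


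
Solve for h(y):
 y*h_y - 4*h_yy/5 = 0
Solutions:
 h(y) = C1 + C2*erfi(sqrt(10)*y/4)


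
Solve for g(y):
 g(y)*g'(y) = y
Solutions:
 g(y) = -sqrt(C1 + y^2)
 g(y) = sqrt(C1 + y^2)


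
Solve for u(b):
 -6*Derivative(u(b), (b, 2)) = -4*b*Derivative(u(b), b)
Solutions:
 u(b) = C1 + C2*erfi(sqrt(3)*b/3)


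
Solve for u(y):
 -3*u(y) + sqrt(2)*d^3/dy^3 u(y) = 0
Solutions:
 u(y) = C3*exp(2^(5/6)*3^(1/3)*y/2) + (C1*sin(6^(5/6)*y/4) + C2*cos(6^(5/6)*y/4))*exp(-2^(5/6)*3^(1/3)*y/4)


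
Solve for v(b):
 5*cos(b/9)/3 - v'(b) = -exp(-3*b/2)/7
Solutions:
 v(b) = C1 + 15*sin(b/9) - 2*exp(-3*b/2)/21


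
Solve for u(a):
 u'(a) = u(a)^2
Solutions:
 u(a) = -1/(C1 + a)


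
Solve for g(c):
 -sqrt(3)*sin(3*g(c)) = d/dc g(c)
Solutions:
 g(c) = -acos((-C1 - exp(6*sqrt(3)*c))/(C1 - exp(6*sqrt(3)*c)))/3 + 2*pi/3
 g(c) = acos((-C1 - exp(6*sqrt(3)*c))/(C1 - exp(6*sqrt(3)*c)))/3


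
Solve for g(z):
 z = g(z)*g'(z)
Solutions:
 g(z) = -sqrt(C1 + z^2)
 g(z) = sqrt(C1 + z^2)


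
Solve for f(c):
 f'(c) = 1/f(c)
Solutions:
 f(c) = -sqrt(C1 + 2*c)
 f(c) = sqrt(C1 + 2*c)


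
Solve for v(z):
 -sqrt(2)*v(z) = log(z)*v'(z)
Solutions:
 v(z) = C1*exp(-sqrt(2)*li(z))
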